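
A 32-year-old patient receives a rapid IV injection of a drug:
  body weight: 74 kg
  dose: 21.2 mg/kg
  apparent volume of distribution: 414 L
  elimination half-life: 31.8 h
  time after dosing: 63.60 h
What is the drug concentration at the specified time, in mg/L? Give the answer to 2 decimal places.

0.95 mg/L

Total dose = 21.2 × 74 = 1569 mg
C₀ = Dose / Vd = 1569 / 414 = 3.790 mg/L
k = ln2 / t½ = 0.693147 / 31.8 = 0.02180 h⁻¹
t / t½ = 63.60 / 31.8 = 2 half-lives
C = C₀ × (1/2)^2 = 3.790 × 0.2500 = 0.9475 mg/L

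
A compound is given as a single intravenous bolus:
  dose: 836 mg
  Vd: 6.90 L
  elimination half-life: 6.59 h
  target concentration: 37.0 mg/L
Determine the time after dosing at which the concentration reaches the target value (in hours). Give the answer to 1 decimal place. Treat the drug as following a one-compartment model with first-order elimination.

C₀ = Dose / Vd = 836.0 / 6.90 = 121.2 mg/L
k = ln2 / t½ = 0.693147 / 6.59 = 0.1052 h⁻¹
t = ln(C₀ / C) / k = ln(121.2 / 37.0) / 0.1052
  = ln(3.276) / 0.1052 = 1.187 / 0.1052 = 11.28 h

11.3 h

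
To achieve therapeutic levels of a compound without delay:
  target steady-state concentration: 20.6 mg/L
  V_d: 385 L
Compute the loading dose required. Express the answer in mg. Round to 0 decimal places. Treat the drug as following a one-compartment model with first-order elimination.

LD = Css × Vd = 20.6 × 385 = 7931 mg

7931 mg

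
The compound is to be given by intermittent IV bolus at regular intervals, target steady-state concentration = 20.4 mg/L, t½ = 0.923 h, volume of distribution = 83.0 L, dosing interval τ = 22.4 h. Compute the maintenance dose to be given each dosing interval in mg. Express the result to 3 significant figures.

k = ln2 / t½ = 0.693147 / 0.923 = 0.7510 h⁻¹
CL = k × Vd = 0.7510 × 83.0 = 62.33 L/h
At steady state, Dose/τ = Css × CL.
Dose = Css × CL × τ = 20.4 × 62.33 × 22.4 = 28480 mg

28500 mg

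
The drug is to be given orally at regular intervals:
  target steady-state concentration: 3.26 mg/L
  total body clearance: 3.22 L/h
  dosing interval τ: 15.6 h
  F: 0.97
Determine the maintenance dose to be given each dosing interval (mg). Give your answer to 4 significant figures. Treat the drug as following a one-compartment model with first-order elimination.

At steady state, F × (Dose/τ) = Css × CL.
Dose = Css × CL × τ / F = 3.26 × 3.220 × 15.6 / 0.97 = 168.8 mg

168.8 mg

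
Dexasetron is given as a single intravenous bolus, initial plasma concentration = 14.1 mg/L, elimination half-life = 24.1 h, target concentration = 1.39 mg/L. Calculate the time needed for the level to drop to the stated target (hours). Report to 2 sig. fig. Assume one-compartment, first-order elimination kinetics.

81 h

k = ln2 / t½ = 0.693147 / 24.1 = 0.02876 h⁻¹
t = ln(C₀ / C) / k = ln(14.10 / 1.39) / 0.02876
  = ln(10.14) / 0.02876 = 2.316 / 0.02876 = 80.53 h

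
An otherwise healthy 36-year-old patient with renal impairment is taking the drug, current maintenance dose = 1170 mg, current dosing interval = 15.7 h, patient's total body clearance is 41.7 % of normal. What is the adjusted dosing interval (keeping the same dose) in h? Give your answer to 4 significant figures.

37.65 h

To keep the same average steady-state level, dosing rate must scale with clearance.
CL ratio = 41.7 / 100 = 0.4170
New interval (same dose) = 15.7 / 0.4170 = 37.65 h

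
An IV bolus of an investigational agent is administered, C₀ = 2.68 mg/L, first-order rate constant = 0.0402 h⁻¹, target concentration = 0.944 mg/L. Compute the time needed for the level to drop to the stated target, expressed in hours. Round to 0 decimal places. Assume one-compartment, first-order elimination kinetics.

26 h

t = ln(C₀ / C) / k = ln(2.680 / 0.944) / 0.04020
  = ln(2.839) / 0.04020 = 1.043 / 0.04020 = 25.95 h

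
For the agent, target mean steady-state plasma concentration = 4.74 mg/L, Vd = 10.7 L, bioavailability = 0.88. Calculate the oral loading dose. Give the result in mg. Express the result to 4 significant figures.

LD = Css × Vd / F = 4.74 × 10.7 / 0.88 = 57.63 mg

57.63 mg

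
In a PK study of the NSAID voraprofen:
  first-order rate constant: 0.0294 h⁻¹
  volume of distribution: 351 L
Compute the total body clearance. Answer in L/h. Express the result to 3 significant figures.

CL = k × Vd = 0.0294 × 351 = 10.32 L/h

10.3 L/h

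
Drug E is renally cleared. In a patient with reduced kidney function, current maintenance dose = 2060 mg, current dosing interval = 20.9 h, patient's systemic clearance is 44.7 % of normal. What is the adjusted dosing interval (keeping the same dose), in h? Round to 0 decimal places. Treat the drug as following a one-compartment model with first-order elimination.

To keep the same average steady-state level, dosing rate must scale with clearance.
CL ratio = 44.7 / 100 = 0.4470
New interval (same dose) = 20.9 / 0.4470 = 46.76 h

47 h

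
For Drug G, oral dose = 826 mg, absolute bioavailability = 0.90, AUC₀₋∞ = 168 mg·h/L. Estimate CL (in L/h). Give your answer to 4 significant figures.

4.425 L/h

CL = F·Dose / AUC = 0.90 × 826 / 168 = 4.425 L/h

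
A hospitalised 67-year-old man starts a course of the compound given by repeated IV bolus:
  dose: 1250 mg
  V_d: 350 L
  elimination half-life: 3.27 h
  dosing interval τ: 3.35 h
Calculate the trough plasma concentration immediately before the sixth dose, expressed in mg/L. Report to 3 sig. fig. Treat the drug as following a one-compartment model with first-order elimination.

3.35 mg/L

C₀ per dose = Dose / Vd = 1250 / 350 = 3.571 mg/L
k = ln2 / t½ = 0.693147 / 3.27 = 0.2120 h⁻¹
Fraction remaining after one interval: r = e^(−kτ) = e^(−0.2120 × 3.35) = 0.4915
Before dose 6, 5 doses have been given (aged 1τ, 2τ, 3τ, 4τ, 5τ).
C_trough = C₀ × (r + r² + … + r^5) = C₀ × r(1−r^5)/(1−r)
        = 3.571 × 0.4915 × (1 − 0.02868) / (1 − 0.4915) = 3.353 mg/L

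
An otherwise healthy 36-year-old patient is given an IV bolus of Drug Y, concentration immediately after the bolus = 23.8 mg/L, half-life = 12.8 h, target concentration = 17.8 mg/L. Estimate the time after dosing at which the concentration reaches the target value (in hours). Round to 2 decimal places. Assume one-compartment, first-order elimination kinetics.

5.36 h

k = ln2 / t½ = 0.693147 / 12.8 = 0.05415 h⁻¹
t = ln(C₀ / C) / k = ln(23.80 / 17.8) / 0.05415
  = ln(1.337) / 0.05415 = 0.2904 / 0.05415 = 5.363 h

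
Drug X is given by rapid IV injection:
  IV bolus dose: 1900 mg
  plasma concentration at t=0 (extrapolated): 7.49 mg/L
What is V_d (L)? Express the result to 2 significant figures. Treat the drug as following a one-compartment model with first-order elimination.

250 L

Vd = Dose / C₀ = 1900 / 7.49 = 253.7 L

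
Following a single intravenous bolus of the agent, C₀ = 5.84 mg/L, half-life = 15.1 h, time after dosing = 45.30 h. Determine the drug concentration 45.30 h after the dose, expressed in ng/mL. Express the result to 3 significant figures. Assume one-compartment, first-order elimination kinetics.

730 ng/mL

k = ln2 / t½ = 0.693147 / 15.1 = 0.04590 h⁻¹
t / t½ = 45.30 / 15.1 = 3 half-lives
C = C₀ × (1/2)^3 = 5.840 × 0.1250 = 0.7300 mg/L
Convert: 0.7300 mg/L × 1000 = 730.0 ng/mL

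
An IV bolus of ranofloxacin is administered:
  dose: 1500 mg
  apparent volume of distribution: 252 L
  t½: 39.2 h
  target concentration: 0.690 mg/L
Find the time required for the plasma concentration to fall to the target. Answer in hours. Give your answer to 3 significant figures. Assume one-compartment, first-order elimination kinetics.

C₀ = Dose / Vd = 1500 / 252 = 5.952 mg/L
k = ln2 / t½ = 0.693147 / 39.2 = 0.01768 h⁻¹
t = ln(C₀ / C) / k = ln(5.952 / 0.690) / 0.01768
  = ln(8.626) / 0.01768 = 2.155 / 0.01768 = 121.9 h

122 h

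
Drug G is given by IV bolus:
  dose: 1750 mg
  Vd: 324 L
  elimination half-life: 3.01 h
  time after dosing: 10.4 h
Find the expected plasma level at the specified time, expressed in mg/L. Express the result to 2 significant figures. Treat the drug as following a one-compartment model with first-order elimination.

C₀ = Dose / Vd = 1750 / 324 = 5.401 mg/L
k = ln2 / t½ = 0.693147 / 3.01 = 0.2303 h⁻¹
C = C₀ · e^(−k·t) = 5.401 × e^(−0.2303 × 10.4)
  = 5.401 × 0.09116 = 0.4924 mg/L

0.49 mg/L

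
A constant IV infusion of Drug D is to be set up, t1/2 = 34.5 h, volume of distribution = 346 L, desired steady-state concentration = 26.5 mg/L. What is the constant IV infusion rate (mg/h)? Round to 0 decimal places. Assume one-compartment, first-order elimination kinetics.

184 mg/h

k = ln2 / t½ = 0.693147 / 34.5 = 0.02009 h⁻¹
CL = k × Vd = 0.02009 × 346 = 6.951 L/h
At steady state, infusion rate R₀ = Css × CL = 26.5 × 6.951 = 184.2 mg/h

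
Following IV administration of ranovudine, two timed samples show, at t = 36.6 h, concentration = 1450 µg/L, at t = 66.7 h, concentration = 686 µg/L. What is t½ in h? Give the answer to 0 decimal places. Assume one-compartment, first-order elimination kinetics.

k = ln(C₁/C₂) / (t₂ − t₁) = ln(1450/686) / (66.7 − 36.6)
  = 0.7484 / 30.10 = 0.02486 h⁻¹
t½ = ln2 / k = 0.693147 / 0.02486 = 27.88 h

28 h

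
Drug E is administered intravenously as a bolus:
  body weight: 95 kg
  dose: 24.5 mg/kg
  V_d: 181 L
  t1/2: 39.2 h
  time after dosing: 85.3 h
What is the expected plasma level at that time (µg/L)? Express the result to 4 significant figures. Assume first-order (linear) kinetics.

2846 µg/L

Total dose = 24.5 × 95 = 2328 mg
C₀ = Dose / Vd = 2328 / 181 = 12.86 mg/L
k = ln2 / t½ = 0.693147 / 39.2 = 0.01768 h⁻¹
C = C₀ · e^(−k·t) = 12.86 × e^(−0.01768 × 85.3)
  = 12.86 × 0.2213 = 2.846 mg/L
Convert: 2.846 mg/L × 1000 = 2846 µg/L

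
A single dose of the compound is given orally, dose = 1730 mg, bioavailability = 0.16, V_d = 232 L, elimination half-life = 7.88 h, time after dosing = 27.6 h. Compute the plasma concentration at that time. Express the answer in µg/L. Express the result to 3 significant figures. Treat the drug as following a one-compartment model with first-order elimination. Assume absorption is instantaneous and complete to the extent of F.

Amount reaching circulation = F × Dose = 0.16 × 1730 = 276.8 mg
C₀ = F·Dose / Vd = 276.8 / 232 = 1.193 mg/L
k = ln2 / t½ = 0.693147 / 7.88 = 0.08796 h⁻¹
C = C₀ · e^(−k·t) = 1.193 × e^(−0.08796 × 27.6)
  = 1.193 × 0.08824 = 0.1053 mg/L
Convert: 0.1053 mg/L × 1000 = 105.3 µg/L

105 µg/L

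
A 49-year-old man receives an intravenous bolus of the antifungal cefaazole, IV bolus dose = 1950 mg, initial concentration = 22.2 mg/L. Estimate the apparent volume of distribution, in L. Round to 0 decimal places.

88 L

Vd = Dose / C₀ = 1950 / 22.2 = 87.84 L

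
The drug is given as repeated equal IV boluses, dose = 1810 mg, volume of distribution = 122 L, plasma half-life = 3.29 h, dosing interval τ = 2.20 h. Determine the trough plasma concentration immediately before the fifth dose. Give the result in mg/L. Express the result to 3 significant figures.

21.2 mg/L

C₀ per dose = Dose / Vd = 1810 / 122 = 14.84 mg/L
k = ln2 / t½ = 0.693147 / 3.29 = 0.2107 h⁻¹
Fraction remaining after one interval: r = e^(−kτ) = e^(−0.2107 × 2.20) = 0.6291
Before dose 5, 4 doses have been given (aged 1τ, 2τ, 3τ, 4τ).
C_trough = C₀ × (r + r² + … + r^4) = C₀ × r(1−r^4)/(1−r)
        = 14.84 × 0.6291 × (1 − 0.1566) / (1 − 0.6291) = 21.23 mg/L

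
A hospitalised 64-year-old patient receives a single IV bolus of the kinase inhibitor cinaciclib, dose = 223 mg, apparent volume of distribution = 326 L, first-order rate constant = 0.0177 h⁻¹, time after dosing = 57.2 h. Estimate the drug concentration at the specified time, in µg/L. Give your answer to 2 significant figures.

C₀ = Dose / Vd = 223.0 / 326 = 0.6840 mg/L
C = C₀ · e^(−k·t) = 0.6840 × e^(−0.01770 × 57.2)
  = 0.6840 × 0.3633 = 0.2485 mg/L
Convert: 0.2485 mg/L × 1000 = 248.5 µg/L

250 µg/L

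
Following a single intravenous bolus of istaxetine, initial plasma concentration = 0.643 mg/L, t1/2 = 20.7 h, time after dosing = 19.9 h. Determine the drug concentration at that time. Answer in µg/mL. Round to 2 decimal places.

k = ln2 / t½ = 0.693147 / 20.7 = 0.03349 h⁻¹
C = C₀ · e^(−k·t) = 0.6430 × e^(−0.03349 × 19.9)
  = 0.6430 × 0.5135 = 0.3302 mg/L
(0.3302 mg/L = 0.3302 µg/mL)

0.33 µg/mL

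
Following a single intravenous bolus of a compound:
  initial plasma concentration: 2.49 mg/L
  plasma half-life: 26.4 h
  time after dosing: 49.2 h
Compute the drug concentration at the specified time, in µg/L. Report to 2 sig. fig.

680 µg/L

k = ln2 / t½ = 0.693147 / 26.4 = 0.02626 h⁻¹
C = C₀ · e^(−k·t) = 2.490 × e^(−0.02626 × 49.2)
  = 2.490 × 0.2747 = 0.6840 mg/L
Convert: 0.6840 mg/L × 1000 = 684.0 µg/L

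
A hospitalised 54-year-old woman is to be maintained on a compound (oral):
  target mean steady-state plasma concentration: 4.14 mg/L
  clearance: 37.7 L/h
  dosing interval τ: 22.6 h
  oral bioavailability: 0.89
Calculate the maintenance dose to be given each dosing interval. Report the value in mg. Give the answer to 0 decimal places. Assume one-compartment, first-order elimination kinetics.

At steady state, F × (Dose/τ) = Css × CL.
Dose = Css × CL × τ / F = 4.14 × 37.70 × 22.6 / 0.89 = 3963 mg

3963 mg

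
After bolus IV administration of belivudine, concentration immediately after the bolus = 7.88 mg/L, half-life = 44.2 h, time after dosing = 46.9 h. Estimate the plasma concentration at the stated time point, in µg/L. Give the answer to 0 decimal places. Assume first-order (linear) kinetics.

k = ln2 / t½ = 0.693147 / 44.2 = 0.01568 h⁻¹
C = C₀ · e^(−k·t) = 7.880 × e^(−0.01568 × 46.9)
  = 7.880 × 0.4793 = 3.777 mg/L
Convert: 3.777 mg/L × 1000 = 3777 µg/L

3777 µg/L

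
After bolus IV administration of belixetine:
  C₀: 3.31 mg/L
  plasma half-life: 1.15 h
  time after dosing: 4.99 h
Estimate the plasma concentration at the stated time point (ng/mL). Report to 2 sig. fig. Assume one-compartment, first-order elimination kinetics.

k = ln2 / t½ = 0.693147 / 1.15 = 0.6027 h⁻¹
C = C₀ · e^(−k·t) = 3.310 × e^(−0.6027 × 4.99)
  = 3.310 × 0.04942 = 0.1636 mg/L
Convert: 0.1636 mg/L × 1000 = 163.6 ng/mL

160 ng/mL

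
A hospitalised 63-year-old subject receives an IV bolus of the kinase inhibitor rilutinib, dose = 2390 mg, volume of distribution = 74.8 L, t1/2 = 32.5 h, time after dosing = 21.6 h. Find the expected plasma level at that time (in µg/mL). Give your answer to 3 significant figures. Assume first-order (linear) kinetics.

20.2 µg/mL

C₀ = Dose / Vd = 2390 / 74.8 = 31.95 mg/L
k = ln2 / t½ = 0.693147 / 32.5 = 0.02133 h⁻¹
C = C₀ · e^(−k·t) = 31.95 × e^(−0.02133 × 21.6)
  = 31.95 × 0.6308 = 20.15 mg/L
(20.15 mg/L = 20.15 µg/mL)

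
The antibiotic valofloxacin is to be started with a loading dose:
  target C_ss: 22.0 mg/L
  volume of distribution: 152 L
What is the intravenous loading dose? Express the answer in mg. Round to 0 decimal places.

3344 mg

LD = Css × Vd = 22.0 × 152 = 3344 mg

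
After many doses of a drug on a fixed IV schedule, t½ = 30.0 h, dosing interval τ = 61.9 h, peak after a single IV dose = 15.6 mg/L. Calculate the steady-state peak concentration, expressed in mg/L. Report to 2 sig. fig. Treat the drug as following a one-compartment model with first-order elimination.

k = ln2 / t½ = 0.693147 / 30.0 = 0.02310 h⁻¹
e^(−kτ) = e^(−0.02310 × 61.9) = 0.2393
Accumulation ratio R = 1 / (1 − e^(−kτ)) = 1 / (1 − 0.2393) = 1.315
Steady-state peak = C₀ × R = 15.6 × 1.315 = 20.51 mg/L

21 mg/L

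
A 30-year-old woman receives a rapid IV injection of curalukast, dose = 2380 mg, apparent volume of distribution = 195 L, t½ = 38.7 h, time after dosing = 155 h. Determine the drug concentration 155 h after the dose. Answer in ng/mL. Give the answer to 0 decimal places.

C₀ = Dose / Vd = 2380 / 195 = 12.21 mg/L
k = ln2 / t½ = 0.693147 / 38.7 = 0.01791 h⁻¹
C = C₀ · e^(−k·t) = 12.21 × e^(−0.01791 × 155)
  = 12.21 × 0.06228 = 0.7604 mg/L
Convert: 0.7604 mg/L × 1000 = 760.4 ng/mL

760 ng/mL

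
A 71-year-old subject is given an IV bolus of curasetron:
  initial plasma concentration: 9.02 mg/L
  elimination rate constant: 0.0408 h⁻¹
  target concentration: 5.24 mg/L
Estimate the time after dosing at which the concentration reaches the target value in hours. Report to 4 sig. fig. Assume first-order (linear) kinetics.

t = ln(C₀ / C) / k = ln(9.020 / 5.24) / 0.04080
  = ln(1.721) / 0.04080 = 0.5429 / 0.04080 = 13.31 h

13.31 h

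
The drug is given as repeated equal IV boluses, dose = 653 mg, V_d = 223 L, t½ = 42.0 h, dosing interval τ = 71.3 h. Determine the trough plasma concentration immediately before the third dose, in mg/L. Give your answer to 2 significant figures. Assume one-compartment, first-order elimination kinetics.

C₀ per dose = Dose / Vd = 653 / 223 = 2.928 mg/L
k = ln2 / t½ = 0.693147 / 42.0 = 0.01650 h⁻¹
Fraction remaining after one interval: r = e^(−kτ) = e^(−0.01650 × 71.3) = 0.3084
Before dose 3, 2 doses have been given (aged 1τ, 2τ).
C_trough = C₀ × (r + r²) = 2.928 × (0.3084 + 0.09511) = 1.181 mg/L

1.2 mg/L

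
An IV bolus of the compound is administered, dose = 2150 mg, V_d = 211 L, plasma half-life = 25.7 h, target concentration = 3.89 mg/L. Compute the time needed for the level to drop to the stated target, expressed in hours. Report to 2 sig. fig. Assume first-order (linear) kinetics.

C₀ = Dose / Vd = 2150 / 211 = 10.19 mg/L
k = ln2 / t½ = 0.693147 / 25.7 = 0.02697 h⁻¹
t = ln(C₀ / C) / k = ln(10.19 / 3.89) / 0.02697
  = ln(2.620) / 0.02697 = 0.9632 / 0.02697 = 35.71 h

36 h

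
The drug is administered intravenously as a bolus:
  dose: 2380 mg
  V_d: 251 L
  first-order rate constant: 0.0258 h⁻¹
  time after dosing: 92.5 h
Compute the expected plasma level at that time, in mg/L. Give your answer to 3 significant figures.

0.872 mg/L

C₀ = Dose / Vd = 2380 / 251 = 9.482 mg/L
C = C₀ · e^(−k·t) = 9.482 × e^(−0.02580 × 92.5)
  = 9.482 × 0.09195 = 0.8719 mg/L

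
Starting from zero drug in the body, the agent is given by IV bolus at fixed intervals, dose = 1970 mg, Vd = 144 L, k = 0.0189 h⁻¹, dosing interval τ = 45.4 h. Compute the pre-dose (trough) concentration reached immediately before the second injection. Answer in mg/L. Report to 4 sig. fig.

C₀ per dose = Dose / Vd = 1970 / 144 = 13.68 mg/L
Fraction remaining after one interval: r = e^(−kτ) = e^(−0.01890 × 45.4) = 0.4240
Before dose 2, 1 dose has been given (aged 1τ).
C_trough = C₀ × r = 13.68 × 0.4240 = 5.800 mg/L

5.800 mg/L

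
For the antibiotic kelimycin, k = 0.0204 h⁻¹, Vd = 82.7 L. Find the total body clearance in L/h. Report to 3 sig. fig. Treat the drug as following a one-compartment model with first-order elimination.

1.69 L/h

CL = k × Vd = 0.0204 × 82.7 = 1.687 L/h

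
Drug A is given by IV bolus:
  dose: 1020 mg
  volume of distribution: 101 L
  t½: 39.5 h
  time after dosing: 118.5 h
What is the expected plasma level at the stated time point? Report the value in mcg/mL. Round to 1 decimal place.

C₀ = Dose / Vd = 1020 / 101 = 10.10 mg/L
k = ln2 / t½ = 0.693147 / 39.5 = 0.01755 h⁻¹
t / t½ = 118.5 / 39.5 = 3 half-lives
C = C₀ × (1/2)^3 = 10.10 × 0.1250 = 1.263 mg/L
(1.263 mg/L = 1.263 mcg/mL)

1.3 mcg/mL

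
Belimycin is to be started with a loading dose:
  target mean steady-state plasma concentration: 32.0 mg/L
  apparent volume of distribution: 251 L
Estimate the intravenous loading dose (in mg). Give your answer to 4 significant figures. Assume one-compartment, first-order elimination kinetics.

LD = Css × Vd = 32.0 × 251 = 8032 mg

8032 mg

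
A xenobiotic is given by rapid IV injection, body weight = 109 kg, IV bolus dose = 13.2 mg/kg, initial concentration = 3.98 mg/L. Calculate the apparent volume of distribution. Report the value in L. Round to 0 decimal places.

362 L

Dose = 13.2 × 109 = 1439 mg
Vd = Dose / C₀ = 1439 / 3.98 = 361.6 L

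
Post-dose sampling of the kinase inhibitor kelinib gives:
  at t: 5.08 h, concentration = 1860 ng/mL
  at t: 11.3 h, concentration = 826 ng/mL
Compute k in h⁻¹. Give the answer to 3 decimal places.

0.131 h⁻¹

k = ln(C₁/C₂) / (t₂ − t₁) = ln(1860/826) / (11.3 − 5.08)
  = 0.8117 / 6.220 = 0.1305 h⁻¹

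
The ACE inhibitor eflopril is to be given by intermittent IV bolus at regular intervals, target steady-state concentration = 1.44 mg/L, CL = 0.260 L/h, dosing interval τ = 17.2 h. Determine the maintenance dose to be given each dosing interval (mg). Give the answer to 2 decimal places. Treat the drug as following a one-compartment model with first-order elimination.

6.44 mg

At steady state, Dose/τ = Css × CL.
Dose = Css × CL × τ = 1.44 × 0.2600 × 17.2 = 6.440 mg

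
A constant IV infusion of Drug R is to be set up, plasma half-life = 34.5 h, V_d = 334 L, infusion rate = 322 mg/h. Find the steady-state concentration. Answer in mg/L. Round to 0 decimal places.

k = ln2 / t½ = 0.693147 / 34.5 = 0.02009 h⁻¹
CL = k × Vd = 0.02009 × 334 = 6.710 L/h
At steady state Css = R₀ / CL = 322 / 6.710 = 47.99 mg/L

48 mg/L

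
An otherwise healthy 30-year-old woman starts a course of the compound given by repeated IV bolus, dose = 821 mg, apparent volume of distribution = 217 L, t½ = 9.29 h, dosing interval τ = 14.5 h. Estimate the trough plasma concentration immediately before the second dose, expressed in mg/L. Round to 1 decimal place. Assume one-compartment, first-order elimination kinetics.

1.3 mg/L

C₀ per dose = Dose / Vd = 821 / 217 = 3.783 mg/L
k = ln2 / t½ = 0.693147 / 9.29 = 0.07461 h⁻¹
Fraction remaining after one interval: r = e^(−kτ) = e^(−0.07461 × 14.5) = 0.3390
Before dose 2, 1 dose has been given (aged 1τ).
C_trough = C₀ × r = 3.783 × 0.3390 = 1.282 mg/L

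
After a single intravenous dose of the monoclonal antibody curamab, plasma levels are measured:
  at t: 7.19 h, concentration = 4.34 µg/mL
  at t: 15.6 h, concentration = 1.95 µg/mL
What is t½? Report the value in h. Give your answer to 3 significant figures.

k = ln(C₁/C₂) / (t₂ − t₁) = ln(4.34/1.95) / (15.6 − 7.19)
  = 0.8000 / 8.410 = 0.09512 h⁻¹
t½ = ln2 / k = 0.693147 / 0.09512 = 7.287 h

7.29 h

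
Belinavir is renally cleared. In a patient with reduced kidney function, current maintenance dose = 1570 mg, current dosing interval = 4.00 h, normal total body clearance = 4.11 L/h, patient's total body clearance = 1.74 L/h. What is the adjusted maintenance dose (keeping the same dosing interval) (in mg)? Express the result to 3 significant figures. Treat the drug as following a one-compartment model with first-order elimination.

To keep the same average steady-state level, dosing rate must scale with clearance.
CL ratio = 1.74 / 4.11 = 0.4234
New dose (same interval) = 1570 × 0.4234 = 664.7 mg

665 mg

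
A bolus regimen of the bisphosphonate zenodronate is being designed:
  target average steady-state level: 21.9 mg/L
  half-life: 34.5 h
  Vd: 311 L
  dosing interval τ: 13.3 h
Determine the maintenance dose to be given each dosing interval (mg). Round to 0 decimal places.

1820 mg

k = ln2 / t½ = 0.693147 / 34.5 = 0.02009 h⁻¹
CL = k × Vd = 0.02009 × 311 = 6.248 L/h
At steady state, Dose/τ = Css × CL.
Dose = Css × CL × τ = 21.9 × 6.248 × 13.3 = 1820 mg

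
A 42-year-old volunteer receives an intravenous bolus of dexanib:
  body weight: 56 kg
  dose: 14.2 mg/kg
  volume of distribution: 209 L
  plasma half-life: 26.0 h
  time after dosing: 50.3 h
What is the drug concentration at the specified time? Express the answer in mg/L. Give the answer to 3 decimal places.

Total dose = 14.2 × 56 = 795.2 mg
C₀ = Dose / Vd = 795.2 / 209 = 3.805 mg/L
k = ln2 / t½ = 0.693147 / 26.0 = 0.02666 h⁻¹
C = C₀ · e^(−k·t) = 3.805 × e^(−0.02666 × 50.3)
  = 3.805 × 0.2616 = 0.9954 mg/L

0.995 mg/L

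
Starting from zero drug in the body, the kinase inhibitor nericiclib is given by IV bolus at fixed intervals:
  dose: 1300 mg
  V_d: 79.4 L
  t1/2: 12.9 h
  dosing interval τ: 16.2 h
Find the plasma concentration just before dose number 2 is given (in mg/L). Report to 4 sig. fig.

6.856 mg/L

C₀ per dose = Dose / Vd = 1300 / 79.4 = 16.37 mg/L
k = ln2 / t½ = 0.693147 / 12.9 = 0.05373 h⁻¹
Fraction remaining after one interval: r = e^(−kτ) = e^(−0.05373 × 16.2) = 0.4188
Before dose 2, 1 dose has been given (aged 1τ).
C_trough = C₀ × r = 16.37 × 0.4188 = 6.856 mg/L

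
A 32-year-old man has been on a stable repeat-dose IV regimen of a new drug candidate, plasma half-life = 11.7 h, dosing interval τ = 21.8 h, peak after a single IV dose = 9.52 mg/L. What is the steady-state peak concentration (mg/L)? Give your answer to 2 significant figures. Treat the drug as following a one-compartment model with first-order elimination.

13 mg/L

k = ln2 / t½ = 0.693147 / 11.7 = 0.05924 h⁻¹
e^(−kτ) = e^(−0.05924 × 21.8) = 0.2749
Accumulation ratio R = 1 / (1 − e^(−kτ)) = 1 / (1 − 0.2749) = 1.379
Steady-state peak = C₀ × R = 9.52 × 1.379 = 13.13 mg/L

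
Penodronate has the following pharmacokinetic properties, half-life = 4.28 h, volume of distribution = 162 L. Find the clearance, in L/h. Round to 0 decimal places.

k = ln2 / t½ = 0.693147 / 4.28 = 0.1620 h⁻¹
CL = k × Vd = 0.1620 × 162 = 26.24 L/h

26 L/h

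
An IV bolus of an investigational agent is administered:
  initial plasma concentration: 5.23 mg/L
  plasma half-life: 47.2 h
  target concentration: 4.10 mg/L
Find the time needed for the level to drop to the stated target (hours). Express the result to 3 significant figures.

k = ln2 / t½ = 0.693147 / 47.2 = 0.01469 h⁻¹
t = ln(C₀ / C) / k = ln(5.230 / 4.10) / 0.01469
  = ln(1.276) / 0.01469 = 0.2437 / 0.01469 = 16.59 h

16.6 h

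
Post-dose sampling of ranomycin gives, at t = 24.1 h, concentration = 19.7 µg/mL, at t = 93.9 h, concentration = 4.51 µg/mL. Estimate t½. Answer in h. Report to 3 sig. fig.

32.8 h

k = ln(C₁/C₂) / (t₂ − t₁) = ln(19.7/4.51) / (93.9 − 24.1)
  = 1.474 / 69.80 = 0.02112 h⁻¹
t½ = ln2 / k = 0.693147 / 0.02112 = 32.82 h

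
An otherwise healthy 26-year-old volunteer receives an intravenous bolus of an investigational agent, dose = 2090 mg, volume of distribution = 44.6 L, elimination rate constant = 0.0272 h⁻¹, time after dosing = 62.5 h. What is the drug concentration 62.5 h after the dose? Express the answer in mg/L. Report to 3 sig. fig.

8.56 mg/L

C₀ = Dose / Vd = 2090 / 44.6 = 46.86 mg/L
C = C₀ · e^(−k·t) = 46.86 × e^(−0.02720 × 62.5)
  = 46.86 × 0.1827 = 8.561 mg/L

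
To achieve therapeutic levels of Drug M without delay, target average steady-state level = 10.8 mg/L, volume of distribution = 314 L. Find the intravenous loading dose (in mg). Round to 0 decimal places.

3391 mg

LD = Css × Vd = 10.8 × 314 = 3391 mg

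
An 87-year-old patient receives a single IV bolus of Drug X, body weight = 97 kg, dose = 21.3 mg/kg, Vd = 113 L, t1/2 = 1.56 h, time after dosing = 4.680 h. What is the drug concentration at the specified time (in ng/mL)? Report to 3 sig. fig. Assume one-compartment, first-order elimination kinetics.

Total dose = 21.3 × 97 = 2066 mg
C₀ = Dose / Vd = 2066 / 113 = 18.28 mg/L
k = ln2 / t½ = 0.693147 / 1.56 = 0.4443 h⁻¹
t / t½ = 4.680 / 1.56 = 3 half-lives
C = C₀ × (1/2)^3 = 18.28 × 0.1250 = 2.285 mg/L
Convert: 2.285 mg/L × 1000 = 2285 ng/mL

2290 ng/mL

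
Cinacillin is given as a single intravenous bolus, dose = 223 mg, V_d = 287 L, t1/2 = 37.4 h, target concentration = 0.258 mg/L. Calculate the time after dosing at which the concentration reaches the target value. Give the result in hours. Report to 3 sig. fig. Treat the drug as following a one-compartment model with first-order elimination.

59.5 h

C₀ = Dose / Vd = 223.0 / 287 = 0.7770 mg/L
k = ln2 / t½ = 0.693147 / 37.4 = 0.01853 h⁻¹
t = ln(C₀ / C) / k = ln(0.7770 / 0.258) / 0.01853
  = ln(3.012) / 0.01853 = 1.103 / 0.01853 = 59.53 h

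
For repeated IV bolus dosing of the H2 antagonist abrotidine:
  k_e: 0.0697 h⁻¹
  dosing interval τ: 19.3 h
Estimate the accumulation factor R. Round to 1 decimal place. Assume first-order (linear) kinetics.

e^(−kτ) = e^(−0.06970 × 19.3) = 0.2605
Accumulation ratio R = 1 / (1 − e^(−kτ)) = 1 / (1 − 0.2605) = 1.352

1.4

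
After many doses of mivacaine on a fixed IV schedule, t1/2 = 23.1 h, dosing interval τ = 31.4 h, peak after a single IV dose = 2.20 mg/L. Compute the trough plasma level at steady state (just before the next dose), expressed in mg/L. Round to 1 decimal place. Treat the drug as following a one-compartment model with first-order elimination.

1.4 mg/L

k = ln2 / t½ = 0.693147 / 23.1 = 0.03001 h⁻¹
e^(−kτ) = e^(−0.03001 × 31.4) = 0.3897
Accumulation ratio R = 1 / (1 − e^(−kτ)) = 1 / (1 − 0.3897) = 1.639
Steady-state trough = C₀ × R × e^(−kτ) = 2.20 × 1.639 × 0.3897 = 1.405 mg/L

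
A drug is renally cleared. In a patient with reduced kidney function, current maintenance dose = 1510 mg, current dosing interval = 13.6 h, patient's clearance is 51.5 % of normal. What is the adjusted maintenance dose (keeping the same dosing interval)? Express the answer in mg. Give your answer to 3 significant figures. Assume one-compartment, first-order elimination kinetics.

778 mg

To keep the same average steady-state level, dosing rate must scale with clearance.
CL ratio = 51.5 / 100 = 0.5150
New dose (same interval) = 1510 × 0.5150 = 777.7 mg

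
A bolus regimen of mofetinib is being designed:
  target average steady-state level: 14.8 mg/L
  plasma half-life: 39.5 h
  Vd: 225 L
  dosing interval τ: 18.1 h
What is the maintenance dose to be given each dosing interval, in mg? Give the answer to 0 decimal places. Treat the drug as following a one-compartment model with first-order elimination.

k = ln2 / t½ = 0.693147 / 39.5 = 0.01755 h⁻¹
CL = k × Vd = 0.01755 × 225 = 3.949 L/h
At steady state, Dose/τ = Css × CL.
Dose = Css × CL × τ = 14.8 × 3.949 × 18.1 = 1058 mg

1058 mg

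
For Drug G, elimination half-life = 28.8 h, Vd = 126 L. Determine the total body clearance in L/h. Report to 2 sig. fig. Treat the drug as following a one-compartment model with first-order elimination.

3.0 L/h

k = ln2 / t½ = 0.693147 / 28.8 = 0.02407 h⁻¹
CL = k × Vd = 0.02407 × 126 = 3.033 L/h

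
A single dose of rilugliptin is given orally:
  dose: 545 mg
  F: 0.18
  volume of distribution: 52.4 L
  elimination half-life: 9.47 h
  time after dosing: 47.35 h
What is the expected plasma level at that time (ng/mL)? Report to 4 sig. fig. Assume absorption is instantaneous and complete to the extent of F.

58.50 ng/mL

Amount reaching circulation = F × Dose = 0.18 × 545.0 = 98.10 mg
C₀ = F·Dose / Vd = 98.10 / 52.4 = 1.872 mg/L
k = ln2 / t½ = 0.693147 / 9.47 = 0.07319 h⁻¹
t / t½ = 47.35 / 9.47 = 5 half-lives
C = C₀ × (1/2)^5 = 1.872 × 0.03125 = 0.05850 mg/L
Convert: 0.05850 mg/L × 1000 = 58.50 ng/mL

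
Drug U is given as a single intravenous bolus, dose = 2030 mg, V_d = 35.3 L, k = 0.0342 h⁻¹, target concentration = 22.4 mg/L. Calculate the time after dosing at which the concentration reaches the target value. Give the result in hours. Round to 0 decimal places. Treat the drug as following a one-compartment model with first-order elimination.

C₀ = Dose / Vd = 2030 / 35.3 = 57.51 mg/L
t = ln(C₀ / C) / k = ln(57.51 / 22.4) / 0.03420
  = ln(2.567) / 0.03420 = 0.9427 / 0.03420 = 27.56 h

28 h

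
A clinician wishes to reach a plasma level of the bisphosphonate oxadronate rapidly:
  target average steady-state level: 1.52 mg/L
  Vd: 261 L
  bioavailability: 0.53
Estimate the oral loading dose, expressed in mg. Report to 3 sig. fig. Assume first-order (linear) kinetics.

749 mg

LD = Css × Vd / F = 1.52 × 261 / 0.53 = 748.5 mg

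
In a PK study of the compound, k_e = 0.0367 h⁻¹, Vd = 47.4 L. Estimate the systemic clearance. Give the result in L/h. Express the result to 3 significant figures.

1.74 L/h

CL = k × Vd = 0.0367 × 47.4 = 1.740 L/h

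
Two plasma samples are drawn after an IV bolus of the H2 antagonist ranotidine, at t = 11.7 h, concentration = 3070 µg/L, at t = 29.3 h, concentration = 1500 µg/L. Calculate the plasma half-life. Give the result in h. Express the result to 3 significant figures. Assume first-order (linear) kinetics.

k = ln(C₁/C₂) / (t₂ − t₁) = ln(3070/1500) / (29.3 − 11.7)
  = 0.7162 / 17.60 = 0.04069 h⁻¹
t½ = ln2 / k = 0.693147 / 0.04069 = 17.03 h

17.0 h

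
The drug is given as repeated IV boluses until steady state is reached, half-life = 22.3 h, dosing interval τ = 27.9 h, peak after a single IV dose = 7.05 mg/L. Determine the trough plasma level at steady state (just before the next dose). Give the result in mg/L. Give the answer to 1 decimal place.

k = ln2 / t½ = 0.693147 / 22.3 = 0.03108 h⁻¹
e^(−kτ) = e^(−0.03108 × 27.9) = 0.4202
Accumulation ratio R = 1 / (1 − e^(−kτ)) = 1 / (1 − 0.4202) = 1.725
Steady-state trough = C₀ × R × e^(−kτ) = 7.05 × 1.725 × 0.4202 = 5.110 mg/L

5.1 mg/L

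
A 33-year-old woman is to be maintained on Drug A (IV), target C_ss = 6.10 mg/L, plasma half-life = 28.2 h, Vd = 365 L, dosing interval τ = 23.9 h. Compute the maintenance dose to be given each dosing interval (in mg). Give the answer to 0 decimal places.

1308 mg

k = ln2 / t½ = 0.693147 / 28.2 = 0.02458 h⁻¹
CL = k × Vd = 0.02458 × 365 = 8.972 L/h
At steady state, Dose/τ = Css × CL.
Dose = Css × CL × τ = 6.10 × 8.972 × 23.9 = 1308 mg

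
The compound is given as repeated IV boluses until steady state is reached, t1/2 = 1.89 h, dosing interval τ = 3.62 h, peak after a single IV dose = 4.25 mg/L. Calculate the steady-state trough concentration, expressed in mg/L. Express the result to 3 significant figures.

k = ln2 / t½ = 0.693147 / 1.89 = 0.3667 h⁻¹
e^(−kτ) = e^(−0.3667 × 3.62) = 0.2652
Accumulation ratio R = 1 / (1 − e^(−kτ)) = 1 / (1 − 0.2652) = 1.361
Steady-state trough = C₀ × R × e^(−kτ) = 4.25 × 1.361 × 0.2652 = 1.534 mg/L

1.53 mg/L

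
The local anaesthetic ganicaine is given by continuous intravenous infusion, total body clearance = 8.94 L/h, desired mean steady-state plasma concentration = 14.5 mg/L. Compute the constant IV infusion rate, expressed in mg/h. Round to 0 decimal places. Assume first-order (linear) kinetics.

At steady state, infusion rate R₀ = Css × CL = 14.5 × 8.940 = 129.6 mg/h

130 mg/h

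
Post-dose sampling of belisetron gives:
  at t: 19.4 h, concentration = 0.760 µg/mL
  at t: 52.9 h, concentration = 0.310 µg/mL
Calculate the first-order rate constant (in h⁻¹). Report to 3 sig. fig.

0.0268 h⁻¹

k = ln(C₁/C₂) / (t₂ − t₁) = ln(0.760/0.310) / (52.9 − 19.4)
  = 0.8967 / 33.50 = 0.02677 h⁻¹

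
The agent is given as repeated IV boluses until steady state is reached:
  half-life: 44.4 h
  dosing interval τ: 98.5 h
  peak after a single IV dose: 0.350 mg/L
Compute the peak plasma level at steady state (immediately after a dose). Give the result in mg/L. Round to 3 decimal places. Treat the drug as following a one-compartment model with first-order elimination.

k = ln2 / t½ = 0.693147 / 44.4 = 0.01561 h⁻¹
e^(−kτ) = e^(−0.01561 × 98.5) = 0.2149
Accumulation ratio R = 1 / (1 − e^(−kτ)) = 1 / (1 − 0.2149) = 1.274
Steady-state peak = C₀ × R = 0.350 × 1.274 = 0.4459 mg/L

0.446 mg/L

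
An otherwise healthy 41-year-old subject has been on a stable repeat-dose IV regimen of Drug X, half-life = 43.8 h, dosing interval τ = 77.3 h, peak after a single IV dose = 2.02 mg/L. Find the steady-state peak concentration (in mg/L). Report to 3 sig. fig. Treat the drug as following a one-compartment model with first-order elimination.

k = ln2 / t½ = 0.693147 / 43.8 = 0.01583 h⁻¹
e^(−kτ) = e^(−0.01583 × 77.3) = 0.2942
Accumulation ratio R = 1 / (1 − e^(−kτ)) = 1 / (1 − 0.2942) = 1.417
Steady-state peak = C₀ × R = 2.02 × 1.417 = 2.862 mg/L

2.86 mg/L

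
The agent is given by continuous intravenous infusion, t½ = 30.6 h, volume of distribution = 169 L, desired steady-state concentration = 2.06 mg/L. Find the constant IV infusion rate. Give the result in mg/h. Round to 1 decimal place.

k = ln2 / t½ = 0.693147 / 30.6 = 0.02265 h⁻¹
CL = k × Vd = 0.02265 × 169 = 3.828 L/h
At steady state, infusion rate R₀ = Css × CL = 2.06 × 3.828 = 7.886 mg/h

7.9 mg/h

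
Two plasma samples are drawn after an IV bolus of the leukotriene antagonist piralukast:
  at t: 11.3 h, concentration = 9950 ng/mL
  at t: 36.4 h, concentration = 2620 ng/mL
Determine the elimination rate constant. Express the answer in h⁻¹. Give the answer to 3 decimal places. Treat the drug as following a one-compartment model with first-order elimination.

0.053 h⁻¹

k = ln(C₁/C₂) / (t₂ − t₁) = ln(9950/2620) / (36.4 − 11.3)
  = 1.334 / 25.10 = 0.05315 h⁻¹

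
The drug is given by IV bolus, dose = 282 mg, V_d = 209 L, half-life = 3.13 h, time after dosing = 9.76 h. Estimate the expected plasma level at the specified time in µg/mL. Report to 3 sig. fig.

C₀ = Dose / Vd = 282.0 / 209 = 1.349 mg/L
k = ln2 / t½ = 0.693147 / 3.13 = 0.2215 h⁻¹
C = C₀ · e^(−k·t) = 1.349 × e^(−0.2215 × 9.76)
  = 1.349 × 0.1151 = 0.1553 mg/L
(0.1553 mg/L = 0.1553 µg/mL)

0.155 µg/mL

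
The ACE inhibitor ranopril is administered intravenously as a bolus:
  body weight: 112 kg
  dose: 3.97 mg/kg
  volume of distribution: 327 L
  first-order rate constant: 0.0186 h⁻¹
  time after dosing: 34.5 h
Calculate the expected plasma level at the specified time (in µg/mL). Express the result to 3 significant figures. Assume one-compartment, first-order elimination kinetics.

Total dose = 3.97 × 112 = 444.6 mg
C₀ = Dose / Vd = 444.6 / 327 = 1.360 mg/L
C = C₀ · e^(−k·t) = 1.360 × e^(−0.01860 × 34.5)
  = 1.360 × 0.5264 = 0.7159 mg/L
(0.7159 mg/L = 0.7159 µg/mL)

0.716 µg/mL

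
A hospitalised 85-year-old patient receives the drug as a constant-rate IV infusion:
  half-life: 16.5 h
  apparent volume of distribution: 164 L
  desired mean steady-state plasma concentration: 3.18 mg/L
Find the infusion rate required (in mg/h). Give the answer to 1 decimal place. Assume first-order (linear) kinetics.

k = ln2 / t½ = 0.693147 / 16.5 = 0.04201 h⁻¹
CL = k × Vd = 0.04201 × 164 = 6.890 L/h
At steady state, infusion rate R₀ = Css × CL = 3.18 × 6.890 = 21.91 mg/h

21.9 mg/h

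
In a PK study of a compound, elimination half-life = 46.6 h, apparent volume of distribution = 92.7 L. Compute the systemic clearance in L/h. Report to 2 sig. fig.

1.4 L/h

k = ln2 / t½ = 0.693147 / 46.6 = 0.01487 h⁻¹
CL = k × Vd = 0.01487 × 92.7 = 1.378 L/h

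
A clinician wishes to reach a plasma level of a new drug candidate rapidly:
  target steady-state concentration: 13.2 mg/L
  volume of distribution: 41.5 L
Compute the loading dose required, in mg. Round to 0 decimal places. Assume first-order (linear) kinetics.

LD = Css × Vd = 13.2 × 41.5 = 547.8 mg

548 mg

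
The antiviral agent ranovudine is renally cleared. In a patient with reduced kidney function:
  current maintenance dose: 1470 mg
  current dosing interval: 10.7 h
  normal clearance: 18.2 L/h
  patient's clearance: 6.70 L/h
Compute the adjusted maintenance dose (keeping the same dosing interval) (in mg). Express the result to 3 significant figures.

541 mg

To keep the same average steady-state level, dosing rate must scale with clearance.
CL ratio = 6.70 / 18.2 = 0.3681
New dose (same interval) = 1470 × 0.3681 = 541.1 mg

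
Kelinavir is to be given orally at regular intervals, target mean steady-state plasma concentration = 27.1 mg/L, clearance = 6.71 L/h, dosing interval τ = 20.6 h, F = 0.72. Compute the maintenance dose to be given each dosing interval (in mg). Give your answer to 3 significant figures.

At steady state, F × (Dose/τ) = Css × CL.
Dose = Css × CL × τ / F = 27.1 × 6.710 × 20.6 / 0.72 = 5203 mg

5200 mg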